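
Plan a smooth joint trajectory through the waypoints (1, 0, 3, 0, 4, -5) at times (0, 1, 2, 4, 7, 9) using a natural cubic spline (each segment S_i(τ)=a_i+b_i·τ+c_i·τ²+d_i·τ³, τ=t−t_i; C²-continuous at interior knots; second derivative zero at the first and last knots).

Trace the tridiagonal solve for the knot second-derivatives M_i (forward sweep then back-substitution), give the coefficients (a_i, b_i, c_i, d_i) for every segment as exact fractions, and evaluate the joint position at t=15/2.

Δ: Δ0=-1, Δ1=3, Δ2=-3/2, Δ3=4/3, Δ4=-9/2
row 1: diag=4, rhs=24; c'=1/4, d'=6
row 2: denom=6−1·1/4=23/4; d'=(-27−1·6)/(23/4)=-132/23
row 3: denom=10−2·8/23=214/23; d'=(17−2·-132/23)/(214/23)=655/214
row 4: denom=10−3·69/214=1933/214; d'=(-35−3·655/214)/(1933/214)=-9455/1933
back: M4=-9455/1933
back: M3=655/214−69/214·-9455/1933=8965/1933
back: M2=-132/23−8/23·8965/1933=-14212/1933
back: M1=6−1/4·-14212/1933=15151/1933
M: M0=0, M1=15151/1933, M2=-14212/1933, M3=8965/1933, M4=-9455/1933, M5=0
seg 0: a=1, c=M0/2=0, d=(M1−M0)/(6·1)=15151/11598, b=Δ0−h0·(2M0+M1)/6=-26749/11598
seg 1: a=0, c=M1/2=15151/3866, d=(M2−M1)/(6·1)=-29363/11598, b=Δ1−h1·(2M1+M2)/6=9352/5799
seg 2: a=3, c=M2/2=-7106/1933, d=(M3−M2)/(6·2)=23177/23196, b=Δ2−h2·(2M2+M3)/6=21521/11598
seg 3: a=0, c=M3/2=8965/3866, d=(M4−M3)/(6·3)=-3070/5799, b=Δ3−h3·(2M3+M4)/6=-9961/11598
seg 4: a=4, c=M4/2=-9455/3866, d=(M5−M4)/(6·2)=9455/23196, b=Δ4−h4·(2M4+M5)/6=-14371/11598
t_q=15/2 → seg 4, τ=1/2; S=4+-14371/11598·τ+-9455/3866·τ²+9455/23196·τ³=174433/61856

  seg 0: a=1 b=-26749/11598 c=0 d=15151/11598
  seg 1: a=0 b=9352/5799 c=15151/3866 d=-29363/11598
  seg 2: a=3 b=21521/11598 c=-7106/1933 d=23177/23196
  seg 3: a=0 b=-9961/11598 c=8965/3866 d=-3070/5799
  seg 4: a=4 b=-14371/11598 c=-9455/3866 d=9455/23196
S(15/2) = 174433/61856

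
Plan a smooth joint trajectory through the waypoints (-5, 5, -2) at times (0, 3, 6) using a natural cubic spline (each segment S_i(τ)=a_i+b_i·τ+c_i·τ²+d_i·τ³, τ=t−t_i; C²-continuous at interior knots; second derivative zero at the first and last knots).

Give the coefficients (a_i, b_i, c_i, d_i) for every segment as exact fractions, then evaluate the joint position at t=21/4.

Δ: Δ0=10/3, Δ1=-7/3
row 1: diag=12, rhs=-34; c'=1/4, d'=-17/6
back: M1=-17/6
M: M0=0, M1=-17/6, M2=0
seg 0: a=-5, c=M0/2=0, d=(M1−M0)/(6·3)=-17/108, b=Δ0−h0·(2M0+M1)/6=19/4
seg 1: a=5, c=M1/2=-17/12, d=(M2−M1)/(6·3)=17/108, b=Δ1−h1·(2M1+M2)/6=1/2
t_q=21/4 → seg 1, τ=9/4; S=5+1/2·τ+-17/12·τ²+17/108·τ³=191/256

  seg 0: a=-5 b=19/4 c=0 d=-17/108
  seg 1: a=5 b=1/2 c=-17/12 d=17/108
S(21/4) = 191/256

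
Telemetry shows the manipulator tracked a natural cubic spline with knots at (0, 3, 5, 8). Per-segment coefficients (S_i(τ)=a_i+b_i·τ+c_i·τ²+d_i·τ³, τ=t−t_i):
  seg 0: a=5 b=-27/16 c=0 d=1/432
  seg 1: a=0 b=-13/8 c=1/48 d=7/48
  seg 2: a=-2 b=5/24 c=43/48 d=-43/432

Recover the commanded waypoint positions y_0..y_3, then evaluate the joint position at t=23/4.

y_0 = S_0(0) = a_0 = 5
y_1 = S_1(0) = a_1 = 0
y_2 = S_2(0) = a_2 = -2
y_3 = S_2(3) = 4
t_q=23/4 is in segment 2 (τ=3/4); S_2(τ)=-1415/1024

y_0=5 y_1=0 y_2=-2 y_3=4
S(23/4) = -1415/1024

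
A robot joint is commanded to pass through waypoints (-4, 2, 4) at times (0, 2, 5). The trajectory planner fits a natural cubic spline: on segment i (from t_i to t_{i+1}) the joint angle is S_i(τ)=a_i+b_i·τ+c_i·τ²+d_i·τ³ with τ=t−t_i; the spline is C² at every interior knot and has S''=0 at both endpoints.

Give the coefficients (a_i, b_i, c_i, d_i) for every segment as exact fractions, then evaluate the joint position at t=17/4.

  seg 0: a=-4 b=52/15 c=0 d=-7/60
  seg 1: a=2 b=31/15 c=-7/10 d=7/90
S(17/4) = 511/128

Δ: Δ0=3, Δ1=2/3
row 1: diag=10, rhs=-14; c'=3/10, d'=-7/5
back: M1=-7/5
M: M0=0, M1=-7/5, M2=0
seg 0: a=-4, c=M0/2=0, d=(M1−M0)/(6·2)=-7/60, b=Δ0−h0·(2M0+M1)/6=52/15
seg 1: a=2, c=M1/2=-7/10, d=(M2−M1)/(6·3)=7/90, b=Δ1−h1·(2M1+M2)/6=31/15
t_q=17/4 → seg 1, τ=9/4; S=2+31/15·τ+-7/10·τ²+7/90·τ³=511/128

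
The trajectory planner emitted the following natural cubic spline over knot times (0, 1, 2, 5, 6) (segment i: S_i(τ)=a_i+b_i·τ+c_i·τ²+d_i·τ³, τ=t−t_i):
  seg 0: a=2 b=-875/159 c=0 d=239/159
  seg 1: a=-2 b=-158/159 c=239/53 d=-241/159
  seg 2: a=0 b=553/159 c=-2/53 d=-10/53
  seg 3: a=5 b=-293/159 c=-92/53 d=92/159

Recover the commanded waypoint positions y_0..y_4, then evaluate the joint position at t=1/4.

y_0=2 y_1=-2 y_2=0 y_3=5 y_4=2
S(1/4) = 2197/3392

y_0 = S_0(0) = a_0 = 2
y_1 = S_1(0) = a_1 = -2
y_2 = S_2(0) = a_2 = 0
y_3 = S_3(0) = a_3 = 5
y_4 = S_3(1) = 2
t_q=1/4 is in segment 0 (τ=1/4); S_0(τ)=2197/3392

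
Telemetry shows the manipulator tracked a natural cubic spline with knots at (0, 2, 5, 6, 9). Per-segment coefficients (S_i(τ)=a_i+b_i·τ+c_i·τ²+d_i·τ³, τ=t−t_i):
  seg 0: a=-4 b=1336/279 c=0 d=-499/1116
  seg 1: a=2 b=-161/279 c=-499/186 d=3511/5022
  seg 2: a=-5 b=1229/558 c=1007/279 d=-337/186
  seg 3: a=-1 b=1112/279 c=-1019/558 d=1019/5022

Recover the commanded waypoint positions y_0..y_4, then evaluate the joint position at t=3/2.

y_0=-4 y_1=2 y_2=-5 y_3=-1 y_4=0
S(3/2) = 4981/2976

y_0 = S_0(0) = a_0 = -4
y_1 = S_1(0) = a_1 = 2
y_2 = S_2(0) = a_2 = -5
y_3 = S_3(0) = a_3 = -1
y_4 = S_3(3) = 0
t_q=3/2 is in segment 0 (τ=3/2); S_0(τ)=4981/2976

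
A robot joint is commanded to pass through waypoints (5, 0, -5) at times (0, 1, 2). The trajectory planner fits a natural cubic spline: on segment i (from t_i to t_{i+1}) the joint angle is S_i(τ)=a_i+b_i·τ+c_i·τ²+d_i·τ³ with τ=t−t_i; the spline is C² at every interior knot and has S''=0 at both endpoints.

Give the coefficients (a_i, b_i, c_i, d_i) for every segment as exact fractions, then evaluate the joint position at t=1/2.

  seg 0: a=5 b=-5 c=0 d=0
  seg 1: a=0 b=-5 c=0 d=0
S(1/2) = 5/2

Δ: Δ0=-5, Δ1=-5
row 1: diag=4, rhs=0; c'=1/4, d'=0
back: M1=0
M: M0=0, M1=0, M2=0
seg 0: a=5, c=M0/2=0, d=(M1−M0)/(6·1)=0, b=Δ0−h0·(2M0+M1)/6=-5
seg 1: a=0, c=M1/2=0, d=(M2−M1)/(6·1)=0, b=Δ1−h1·(2M1+M2)/6=-5
t_q=1/2 → seg 0, τ=1/2; S=5+-5·τ+0·τ²+0·τ³=5/2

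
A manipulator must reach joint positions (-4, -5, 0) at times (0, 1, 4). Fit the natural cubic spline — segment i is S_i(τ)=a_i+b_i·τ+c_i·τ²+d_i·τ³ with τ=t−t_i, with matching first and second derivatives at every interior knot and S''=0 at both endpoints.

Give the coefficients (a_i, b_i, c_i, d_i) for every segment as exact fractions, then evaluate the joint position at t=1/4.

  seg 0: a=-4 b=-4/3 c=0 d=1/3
  seg 1: a=-5 b=-1/3 c=1 d=-1/9
S(1/4) = -277/64

Δ: Δ0=-1, Δ1=5/3
row 1: diag=8, rhs=16; c'=3/8, d'=2
back: M1=2
M: M0=0, M1=2, M2=0
seg 0: a=-4, c=M0/2=0, d=(M1−M0)/(6·1)=1/3, b=Δ0−h0·(2M0+M1)/6=-4/3
seg 1: a=-5, c=M1/2=1, d=(M2−M1)/(6·3)=-1/9, b=Δ1−h1·(2M1+M2)/6=-1/3
t_q=1/4 → seg 0, τ=1/4; S=-4+-4/3·τ+0·τ²+1/3·τ³=-277/64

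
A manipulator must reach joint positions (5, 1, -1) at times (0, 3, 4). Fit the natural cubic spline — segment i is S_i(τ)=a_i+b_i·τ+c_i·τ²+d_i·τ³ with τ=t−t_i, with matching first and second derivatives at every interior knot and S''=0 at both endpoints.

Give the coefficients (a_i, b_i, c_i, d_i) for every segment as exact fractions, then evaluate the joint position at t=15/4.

Δ: Δ0=-4/3, Δ1=-2
row 1: diag=8, rhs=-4; c'=1/8, d'=-1/2
back: M1=-1/2
M: M0=0, M1=-1/2, M2=0
seg 0: a=5, c=M0/2=0, d=(M1−M0)/(6·3)=-1/36, b=Δ0−h0·(2M0+M1)/6=-13/12
seg 1: a=1, c=M1/2=-1/4, d=(M2−M1)/(6·1)=1/12, b=Δ1−h1·(2M1+M2)/6=-11/6
t_q=15/4 → seg 1, τ=3/4; S=1+-11/6·τ+-1/4·τ²+1/12·τ³=-123/256

  seg 0: a=5 b=-13/12 c=0 d=-1/36
  seg 1: a=1 b=-11/6 c=-1/4 d=1/12
S(15/4) = -123/256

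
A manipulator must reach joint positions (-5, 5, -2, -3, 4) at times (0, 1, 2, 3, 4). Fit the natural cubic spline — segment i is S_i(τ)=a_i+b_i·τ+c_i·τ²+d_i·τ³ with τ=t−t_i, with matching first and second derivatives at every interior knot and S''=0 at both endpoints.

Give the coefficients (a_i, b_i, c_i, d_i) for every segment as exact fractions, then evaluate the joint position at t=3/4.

  seg 0: a=-5 b=831/56 c=0 d=-271/56
  seg 1: a=5 b=9/28 c=-813/56 d=403/56
  seg 2: a=-2 b=-57/8 c=99/14 d=-53/56
  seg 3: a=-3 b=117/28 c=237/56 d=-79/56
S(3/4) = 2093/512

Δ: Δ0=10, Δ1=-7, Δ2=-1, Δ3=7
row 1: diag=4, rhs=-102; c'=1/4, d'=-51/2
row 2: denom=4−1·1/4=15/4; d'=(36−1·-51/2)/(15/4)=82/5
row 3: denom=4−1·4/15=56/15; d'=(48−1·82/5)/(56/15)=237/28
back: M3=237/28
back: M2=82/5−4/15·237/28=99/7
back: M1=-51/2−1/4·99/7=-813/28
M: M0=0, M1=-813/28, M2=99/7, M3=237/28, M4=0
seg 0: a=-5, c=M0/2=0, d=(M1−M0)/(6·1)=-271/56, b=Δ0−h0·(2M0+M1)/6=831/56
seg 1: a=5, c=M1/2=-813/56, d=(M2−M1)/(6·1)=403/56, b=Δ1−h1·(2M1+M2)/6=9/28
seg 2: a=-2, c=M2/2=99/14, d=(M3−M2)/(6·1)=-53/56, b=Δ2−h2·(2M2+M3)/6=-57/8
seg 3: a=-3, c=M3/2=237/56, d=(M4−M3)/(6·1)=-79/56, b=Δ3−h3·(2M3+M4)/6=117/28
t_q=3/4 → seg 0, τ=3/4; S=-5+831/56·τ+0·τ²+-271/56·τ³=2093/512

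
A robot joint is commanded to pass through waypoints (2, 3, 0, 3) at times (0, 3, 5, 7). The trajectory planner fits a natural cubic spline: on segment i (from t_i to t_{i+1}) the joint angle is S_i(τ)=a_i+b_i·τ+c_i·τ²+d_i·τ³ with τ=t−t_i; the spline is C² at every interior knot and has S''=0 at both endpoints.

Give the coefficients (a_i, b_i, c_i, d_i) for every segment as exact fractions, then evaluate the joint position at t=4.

Δ: Δ0=1/3, Δ1=-3/2, Δ2=3/2
row 1: diag=10, rhs=-11; c'=1/5, d'=-11/10
row 2: denom=8−2·1/5=38/5; d'=(18−2·-11/10)/(38/5)=101/38
back: M2=101/38
back: M1=-11/10−1/5·101/38=-31/19
M: M0=0, M1=-31/19, M2=101/38, M3=0
seg 0: a=2, c=M0/2=0, d=(M1−M0)/(6·3)=-31/342, b=Δ0−h0·(2M0+M1)/6=131/114
seg 1: a=3, c=M1/2=-31/38, d=(M2−M1)/(6·2)=163/456, b=Δ1−h1·(2M1+M2)/6=-74/57
seg 2: a=0, c=M2/2=101/76, d=(M3−M2)/(6·2)=-101/456, b=Δ2−h2·(2M2+M3)/6=-31/114
t_q=4 → seg 1, τ=1; S=3+-74/57·τ+-31/38·τ²+163/456·τ³=189/152

  seg 0: a=2 b=131/114 c=0 d=-31/342
  seg 1: a=3 b=-74/57 c=-31/38 d=163/456
  seg 2: a=0 b=-31/114 c=101/76 d=-101/456
S(4) = 189/152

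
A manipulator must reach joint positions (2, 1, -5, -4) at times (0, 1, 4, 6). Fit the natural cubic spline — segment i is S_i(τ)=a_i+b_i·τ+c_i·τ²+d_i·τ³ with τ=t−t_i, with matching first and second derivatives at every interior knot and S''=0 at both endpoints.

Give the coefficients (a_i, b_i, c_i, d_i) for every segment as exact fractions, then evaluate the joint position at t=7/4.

  seg 0: a=2 b=-107/142 c=0 d=-35/142
  seg 1: a=1 b=-106/71 c=-105/142 d=27/142
  seg 2: a=-5 b=-113/142 c=69/71 d=-23/142
S(7/4) = -4139/9088

Δ: Δ0=-1, Δ1=-2, Δ2=1/2
row 1: diag=8, rhs=-6; c'=3/8, d'=-3/4
row 2: denom=10−3·3/8=71/8; d'=(15−3·-3/4)/(71/8)=138/71
back: M2=138/71
back: M1=-3/4−3/8·138/71=-105/71
M: M0=0, M1=-105/71, M2=138/71, M3=0
seg 0: a=2, c=M0/2=0, d=(M1−M0)/(6·1)=-35/142, b=Δ0−h0·(2M0+M1)/6=-107/142
seg 1: a=1, c=M1/2=-105/142, d=(M2−M1)/(6·3)=27/142, b=Δ1−h1·(2M1+M2)/6=-106/71
seg 2: a=-5, c=M2/2=69/71, d=(M3−M2)/(6·2)=-23/142, b=Δ2−h2·(2M2+M3)/6=-113/142
t_q=7/4 → seg 1, τ=3/4; S=1+-106/71·τ+-105/142·τ²+27/142·τ³=-4139/9088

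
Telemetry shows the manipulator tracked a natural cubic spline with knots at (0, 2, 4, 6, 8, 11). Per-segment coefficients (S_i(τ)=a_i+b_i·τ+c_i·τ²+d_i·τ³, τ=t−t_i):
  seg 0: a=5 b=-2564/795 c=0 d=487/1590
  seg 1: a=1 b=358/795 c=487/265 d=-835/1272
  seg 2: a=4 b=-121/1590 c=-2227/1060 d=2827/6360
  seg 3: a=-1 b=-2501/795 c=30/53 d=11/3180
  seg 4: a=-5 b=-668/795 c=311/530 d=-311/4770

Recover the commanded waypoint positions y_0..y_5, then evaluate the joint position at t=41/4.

y_0=5 y_1=1 y_2=4 y_3=-1 y_4=-5 y_5=-4
S(41/4) = -31631/6784

y_0 = S_0(0) = a_0 = 5
y_1 = S_1(0) = a_1 = 1
y_2 = S_2(0) = a_2 = 4
y_3 = S_3(0) = a_3 = -1
y_4 = S_4(0) = a_4 = -5
y_5 = S_4(3) = -4
t_q=41/4 is in segment 4 (τ=9/4); S_4(τ)=-31631/6784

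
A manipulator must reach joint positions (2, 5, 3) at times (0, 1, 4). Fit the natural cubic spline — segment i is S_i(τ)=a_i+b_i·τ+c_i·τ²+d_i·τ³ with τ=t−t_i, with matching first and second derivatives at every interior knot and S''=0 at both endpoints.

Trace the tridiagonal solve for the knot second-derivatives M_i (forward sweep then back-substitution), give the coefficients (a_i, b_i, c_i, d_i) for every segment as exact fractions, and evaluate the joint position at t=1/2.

Δ: Δ0=3, Δ1=-2/3
row 1: diag=8, rhs=-22; c'=3/8, d'=-11/4
back: M1=-11/4
M: M0=0, M1=-11/4, M2=0
seg 0: a=2, c=M0/2=0, d=(M1−M0)/(6·1)=-11/24, b=Δ0−h0·(2M0+M1)/6=83/24
seg 1: a=5, c=M1/2=-11/8, d=(M2−M1)/(6·3)=11/72, b=Δ1−h1·(2M1+M2)/6=25/12
t_q=1/2 → seg 0, τ=1/2; S=2+83/24·τ+0·τ²+-11/24·τ³=235/64

  seg 0: a=2 b=83/24 c=0 d=-11/24
  seg 1: a=5 b=25/12 c=-11/8 d=11/72
S(1/2) = 235/64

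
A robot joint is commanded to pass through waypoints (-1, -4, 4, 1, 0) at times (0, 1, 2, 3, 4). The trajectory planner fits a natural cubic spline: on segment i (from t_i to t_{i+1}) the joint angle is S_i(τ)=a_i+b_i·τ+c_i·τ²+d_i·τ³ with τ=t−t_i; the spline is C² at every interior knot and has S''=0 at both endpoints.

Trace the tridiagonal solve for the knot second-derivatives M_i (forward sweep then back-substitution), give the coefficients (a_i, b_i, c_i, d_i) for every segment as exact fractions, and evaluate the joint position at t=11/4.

  seg 0: a=-1 b=-379/56 c=0 d=211/56
  seg 1: a=-4 b=127/28 c=633/56 d=-439/56
  seg 2: a=4 b=29/8 c=-171/14 d=313/56
  seg 3: a=1 b=-113/28 c=255/56 d=-85/56
S(11/4) = 7907/3584

Δ: Δ0=-3, Δ1=8, Δ2=-3, Δ3=-1
row 1: diag=4, rhs=66; c'=1/4, d'=33/2
row 2: denom=4−1·1/4=15/4; d'=(-66−1·33/2)/(15/4)=-22
row 3: denom=4−1·4/15=56/15; d'=(12−1·-22)/(56/15)=255/28
back: M3=255/28
back: M2=-22−4/15·255/28=-171/7
back: M1=33/2−1/4·-171/7=633/28
M: M0=0, M1=633/28, M2=-171/7, M3=255/28, M4=0
seg 0: a=-1, c=M0/2=0, d=(M1−M0)/(6·1)=211/56, b=Δ0−h0·(2M0+M1)/6=-379/56
seg 1: a=-4, c=M1/2=633/56, d=(M2−M1)/(6·1)=-439/56, b=Δ1−h1·(2M1+M2)/6=127/28
seg 2: a=4, c=M2/2=-171/14, d=(M3−M2)/(6·1)=313/56, b=Δ2−h2·(2M2+M3)/6=29/8
seg 3: a=1, c=M3/2=255/56, d=(M4−M3)/(6·1)=-85/56, b=Δ3−h3·(2M3+M4)/6=-113/28
t_q=11/4 → seg 2, τ=3/4; S=4+29/8·τ+-171/14·τ²+313/56·τ³=7907/3584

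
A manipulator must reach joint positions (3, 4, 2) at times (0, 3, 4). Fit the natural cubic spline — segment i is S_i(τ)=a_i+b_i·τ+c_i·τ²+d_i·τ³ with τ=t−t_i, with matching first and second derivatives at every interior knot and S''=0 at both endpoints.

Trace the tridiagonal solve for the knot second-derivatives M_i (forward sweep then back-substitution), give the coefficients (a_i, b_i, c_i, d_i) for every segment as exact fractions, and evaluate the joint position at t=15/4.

  seg 0: a=3 b=29/24 c=0 d=-7/72
  seg 1: a=4 b=-17/12 c=-7/8 d=7/24
S(15/4) = 1315/512

Δ: Δ0=1/3, Δ1=-2
row 1: diag=8, rhs=-14; c'=1/8, d'=-7/4
back: M1=-7/4
M: M0=0, M1=-7/4, M2=0
seg 0: a=3, c=M0/2=0, d=(M1−M0)/(6·3)=-7/72, b=Δ0−h0·(2M0+M1)/6=29/24
seg 1: a=4, c=M1/2=-7/8, d=(M2−M1)/(6·1)=7/24, b=Δ1−h1·(2M1+M2)/6=-17/12
t_q=15/4 → seg 1, τ=3/4; S=4+-17/12·τ+-7/8·τ²+7/24·τ³=1315/512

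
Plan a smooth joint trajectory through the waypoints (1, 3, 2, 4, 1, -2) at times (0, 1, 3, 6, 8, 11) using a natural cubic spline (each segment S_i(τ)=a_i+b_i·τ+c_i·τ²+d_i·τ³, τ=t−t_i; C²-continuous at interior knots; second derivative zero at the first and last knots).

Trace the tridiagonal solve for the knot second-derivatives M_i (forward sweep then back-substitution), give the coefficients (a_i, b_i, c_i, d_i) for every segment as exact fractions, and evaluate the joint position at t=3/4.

  seg 0: a=1 b=313/124 c=0 d=-65/124
  seg 1: a=3 b=59/62 c=-195/124 d=105/248
  seg 2: a=2 b=-8/31 c=30/31 d=-184/837
  seg 3: a=4 b=-12/31 c=-94/93 d=169/744
  seg 4: a=1 b=-317/186 c=131/372 d=-131/3348
S(3/4) = 21205/7936

Δ: Δ0=2, Δ1=-1/2, Δ2=2/3, Δ3=-3/2, Δ4=-1
row 1: diag=6, rhs=-15; c'=1/3, d'=-5/2
row 2: denom=10−2·1/3=28/3; d'=(7−2·-5/2)/(28/3)=9/7
row 3: denom=10−3·9/28=253/28; d'=(-13−3·9/7)/(253/28)=-472/253
row 4: denom=10−2·56/253=2418/253; d'=(3−2·-472/253)/(2418/253)=131/186
back: M4=131/186
back: M3=-472/253−56/253·131/186=-188/93
back: M2=9/7−9/28·-188/93=60/31
back: M1=-5/2−1/3·60/31=-195/62
M: M0=0, M1=-195/62, M2=60/31, M3=-188/93, M4=131/186, M5=0
seg 0: a=1, c=M0/2=0, d=(M1−M0)/(6·1)=-65/124, b=Δ0−h0·(2M0+M1)/6=313/124
seg 1: a=3, c=M1/2=-195/124, d=(M2−M1)/(6·2)=105/248, b=Δ1−h1·(2M1+M2)/6=59/62
seg 2: a=2, c=M2/2=30/31, d=(M3−M2)/(6·3)=-184/837, b=Δ2−h2·(2M2+M3)/6=-8/31
seg 3: a=4, c=M3/2=-94/93, d=(M4−M3)/(6·2)=169/744, b=Δ3−h3·(2M3+M4)/6=-12/31
seg 4: a=1, c=M4/2=131/372, d=(M5−M4)/(6·3)=-131/3348, b=Δ4−h4·(2M4+M5)/6=-317/186
t_q=3/4 → seg 0, τ=3/4; S=1+313/124·τ+0·τ²+-65/124·τ³=21205/7936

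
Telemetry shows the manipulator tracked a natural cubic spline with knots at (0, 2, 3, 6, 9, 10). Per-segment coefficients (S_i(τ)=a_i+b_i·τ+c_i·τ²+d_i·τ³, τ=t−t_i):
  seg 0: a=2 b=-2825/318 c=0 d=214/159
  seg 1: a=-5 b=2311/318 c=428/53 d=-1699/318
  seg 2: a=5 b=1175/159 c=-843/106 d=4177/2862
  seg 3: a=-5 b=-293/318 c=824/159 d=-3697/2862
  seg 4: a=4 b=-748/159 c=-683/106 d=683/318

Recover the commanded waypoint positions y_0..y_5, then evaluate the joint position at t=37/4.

y_0=2 y_1=-5 y_2=5 y_3=-5 y_4=4 y_5=-5
S(37/4) = 16653/6784

y_0 = S_0(0) = a_0 = 2
y_1 = S_1(0) = a_1 = -5
y_2 = S_2(0) = a_2 = 5
y_3 = S_3(0) = a_3 = -5
y_4 = S_4(0) = a_4 = 4
y_5 = S_4(1) = -5
t_q=37/4 is in segment 4 (τ=1/4); S_4(τ)=16653/6784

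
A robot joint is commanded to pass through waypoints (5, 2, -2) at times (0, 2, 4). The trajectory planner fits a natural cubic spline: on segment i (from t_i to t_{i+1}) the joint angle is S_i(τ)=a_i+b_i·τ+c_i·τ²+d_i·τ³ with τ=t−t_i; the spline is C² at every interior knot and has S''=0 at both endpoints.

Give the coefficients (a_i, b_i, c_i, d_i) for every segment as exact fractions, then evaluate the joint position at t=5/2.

  seg 0: a=5 b=-11/8 c=0 d=-1/32
  seg 1: a=2 b=-7/4 c=-3/16 d=1/32
S(5/2) = 277/256

Δ: Δ0=-3/2, Δ1=-2
row 1: diag=8, rhs=-3; c'=1/4, d'=-3/8
back: M1=-3/8
M: M0=0, M1=-3/8, M2=0
seg 0: a=5, c=M0/2=0, d=(M1−M0)/(6·2)=-1/32, b=Δ0−h0·(2M0+M1)/6=-11/8
seg 1: a=2, c=M1/2=-3/16, d=(M2−M1)/(6·2)=1/32, b=Δ1−h1·(2M1+M2)/6=-7/4
t_q=5/2 → seg 1, τ=1/2; S=2+-7/4·τ+-3/16·τ²+1/32·τ³=277/256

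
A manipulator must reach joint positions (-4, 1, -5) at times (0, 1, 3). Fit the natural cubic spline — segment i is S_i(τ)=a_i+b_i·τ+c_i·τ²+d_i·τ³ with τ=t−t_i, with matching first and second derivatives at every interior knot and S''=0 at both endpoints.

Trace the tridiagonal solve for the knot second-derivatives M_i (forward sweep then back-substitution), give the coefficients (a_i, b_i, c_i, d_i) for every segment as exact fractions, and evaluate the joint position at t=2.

  seg 0: a=-4 b=19/3 c=0 d=-4/3
  seg 1: a=1 b=7/3 c=-4 d=2/3
S(2) = 0

Δ: Δ0=5, Δ1=-3
row 1: diag=6, rhs=-48; c'=1/3, d'=-8
back: M1=-8
M: M0=0, M1=-8, M2=0
seg 0: a=-4, c=M0/2=0, d=(M1−M0)/(6·1)=-4/3, b=Δ0−h0·(2M0+M1)/6=19/3
seg 1: a=1, c=M1/2=-4, d=(M2−M1)/(6·2)=2/3, b=Δ1−h1·(2M1+M2)/6=7/3
t_q=2 → seg 1, τ=1; S=1+7/3·τ+-4·τ²+2/3·τ³=0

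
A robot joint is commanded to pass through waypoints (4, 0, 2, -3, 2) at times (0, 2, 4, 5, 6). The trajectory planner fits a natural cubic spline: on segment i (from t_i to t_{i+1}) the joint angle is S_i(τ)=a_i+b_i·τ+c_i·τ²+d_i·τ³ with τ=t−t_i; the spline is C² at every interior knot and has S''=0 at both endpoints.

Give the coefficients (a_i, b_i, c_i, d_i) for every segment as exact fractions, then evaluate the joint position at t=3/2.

  seg 0: a=4 b=-305/84 c=0 d=137/336
  seg 1: a=0 b=53/42 c=137/56 d=-433/336
  seg 2: a=2 b=-53/12 c=-37/7 d=395/84
  seg 3: a=-3 b=-37/42 c=247/28 d=-247/84
S(3/2) = -9/128

Δ: Δ0=-2, Δ1=1, Δ2=-5, Δ3=5
row 1: diag=8, rhs=18; c'=1/4, d'=9/4
row 2: denom=6−2·1/4=11/2; d'=(-36−2·9/4)/(11/2)=-81/11
row 3: denom=4−1·2/11=42/11; d'=(60−1·-81/11)/(42/11)=247/14
back: M3=247/14
back: M2=-81/11−2/11·247/14=-74/7
back: M1=9/4−1/4·-74/7=137/28
M: M0=0, M1=137/28, M2=-74/7, M3=247/14, M4=0
seg 0: a=4, c=M0/2=0, d=(M1−M0)/(6·2)=137/336, b=Δ0−h0·(2M0+M1)/6=-305/84
seg 1: a=0, c=M1/2=137/56, d=(M2−M1)/(6·2)=-433/336, b=Δ1−h1·(2M1+M2)/6=53/42
seg 2: a=2, c=M2/2=-37/7, d=(M3−M2)/(6·1)=395/84, b=Δ2−h2·(2M2+M3)/6=-53/12
seg 3: a=-3, c=M3/2=247/28, d=(M4−M3)/(6·1)=-247/84, b=Δ3−h3·(2M3+M4)/6=-37/42
t_q=3/2 → seg 0, τ=3/2; S=4+-305/84·τ+0·τ²+137/336·τ³=-9/128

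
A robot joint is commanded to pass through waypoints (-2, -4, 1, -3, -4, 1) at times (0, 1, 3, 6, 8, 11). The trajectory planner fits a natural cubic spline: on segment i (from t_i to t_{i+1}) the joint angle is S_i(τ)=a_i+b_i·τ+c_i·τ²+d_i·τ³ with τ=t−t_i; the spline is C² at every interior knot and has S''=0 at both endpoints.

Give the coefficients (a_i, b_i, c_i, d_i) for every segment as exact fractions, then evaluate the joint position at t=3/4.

Δ: Δ0=-2, Δ1=5/2, Δ2=-4/3, Δ3=-1/2, Δ4=5/3
row 1: diag=6, rhs=27; c'=1/3, d'=9/2
row 2: denom=10−2·1/3=28/3; d'=(-23−2·9/2)/(28/3)=-24/7
row 3: denom=10−3·9/28=253/28; d'=(5−3·-24/7)/(253/28)=428/253
row 4: denom=10−2·56/253=2418/253; d'=(13−2·428/253)/(2418/253)=811/806
back: M4=811/806
back: M3=428/253−56/253·811/806=592/403
back: M2=-24/7−9/28·592/403=-1572/403
back: M1=9/2−1/3·-1572/403=4675/806
M: M0=0, M1=4675/806, M2=-1572/403, M3=592/403, M4=811/806, M5=0
seg 0: a=-2, c=M0/2=0, d=(M1−M0)/(6·1)=4675/4836, b=Δ0−h0·(2M0+M1)/6=-14347/4836
seg 1: a=-4, c=M1/2=4675/1612, d=(M2−M1)/(6·2)=-7819/9672, b=Δ1−h1·(2M1+M2)/6=-161/2418
seg 2: a=1, c=M2/2=-786/403, d=(M3−M2)/(6·3)=1082/3627, b=Δ2−h2·(2M2+M3)/6=2216/1209
seg 3: a=-3, c=M3/2=296/403, d=(M4−M3)/(6·2)=-373/9672, b=Δ3−h3·(2M3+M4)/6=-2194/1209
seg 4: a=-4, c=M4/2=811/1612, d=(M5−M4)/(6·3)=-811/14508, b=Δ4−h4·(2M4+M5)/6=1597/2418
t_q=3/4 → seg 0, τ=3/4; S=-2+-14347/4836·τ+0·τ²+4675/4836·τ³=-393813/103168

  seg 0: a=-2 b=-14347/4836 c=0 d=4675/4836
  seg 1: a=-4 b=-161/2418 c=4675/1612 d=-7819/9672
  seg 2: a=1 b=2216/1209 c=-786/403 d=1082/3627
  seg 3: a=-3 b=-2194/1209 c=296/403 d=-373/9672
  seg 4: a=-4 b=1597/2418 c=811/1612 d=-811/14508
S(3/4) = -393813/103168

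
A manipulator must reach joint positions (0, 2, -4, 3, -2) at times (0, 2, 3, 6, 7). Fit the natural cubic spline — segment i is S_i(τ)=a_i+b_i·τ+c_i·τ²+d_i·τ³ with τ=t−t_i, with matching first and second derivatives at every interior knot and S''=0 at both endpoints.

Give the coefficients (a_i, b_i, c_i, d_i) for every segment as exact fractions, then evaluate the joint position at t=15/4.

Δ: Δ0=1, Δ1=-6, Δ2=7/3, Δ3=-5
row 1: diag=6, rhs=-42; c'=1/6, d'=-7
row 2: denom=8−1·1/6=47/6; d'=(50−1·-7)/(47/6)=342/47
row 3: denom=8−3·18/47=322/47; d'=(-44−3·342/47)/(322/47)=-221/23
back: M3=-221/23
back: M2=342/47−18/47·-221/23=252/23
back: M1=-7−1/6·252/23=-203/23
M: M0=0, M1=-203/23, M2=252/23, M3=-221/23, M4=0
seg 0: a=0, c=M0/2=0, d=(M1−M0)/(6·2)=-203/276, b=Δ0−h0·(2M0+M1)/6=272/69
seg 1: a=2, c=M1/2=-203/46, d=(M2−M1)/(6·1)=455/138, b=Δ1−h1·(2M1+M2)/6=-337/69
seg 2: a=-4, c=M2/2=126/23, d=(M3−M2)/(6·3)=-473/414, b=Δ2−h2·(2M2+M3)/6=-527/138
seg 3: a=3, c=M3/2=-221/46, d=(M4−M3)/(6·1)=221/138, b=Δ3−h3·(2M3+M4)/6=-124/69
t_q=15/4 → seg 2, τ=3/4; S=-4+-527/138·τ+126/23·τ²+-473/414·τ³=-12555/2944

  seg 0: a=0 b=272/69 c=0 d=-203/276
  seg 1: a=2 b=-337/69 c=-203/46 d=455/138
  seg 2: a=-4 b=-527/138 c=126/23 d=-473/414
  seg 3: a=3 b=-124/69 c=-221/46 d=221/138
S(15/4) = -12555/2944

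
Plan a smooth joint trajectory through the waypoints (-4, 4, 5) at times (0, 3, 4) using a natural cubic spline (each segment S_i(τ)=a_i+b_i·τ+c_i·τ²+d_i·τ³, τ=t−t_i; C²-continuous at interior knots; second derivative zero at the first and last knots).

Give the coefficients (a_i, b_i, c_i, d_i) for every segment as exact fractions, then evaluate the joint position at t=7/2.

Δ: Δ0=8/3, Δ1=1
row 1: diag=8, rhs=-10; c'=1/8, d'=-5/4
back: M1=-5/4
M: M0=0, M1=-5/4, M2=0
seg 0: a=-4, c=M0/2=0, d=(M1−M0)/(6·3)=-5/72, b=Δ0−h0·(2M0+M1)/6=79/24
seg 1: a=4, c=M1/2=-5/8, d=(M2−M1)/(6·1)=5/24, b=Δ1−h1·(2M1+M2)/6=17/12
t_q=7/2 → seg 1, τ=1/2; S=4+17/12·τ+-5/8·τ²+5/24·τ³=293/64

  seg 0: a=-4 b=79/24 c=0 d=-5/72
  seg 1: a=4 b=17/12 c=-5/8 d=5/24
S(7/2) = 293/64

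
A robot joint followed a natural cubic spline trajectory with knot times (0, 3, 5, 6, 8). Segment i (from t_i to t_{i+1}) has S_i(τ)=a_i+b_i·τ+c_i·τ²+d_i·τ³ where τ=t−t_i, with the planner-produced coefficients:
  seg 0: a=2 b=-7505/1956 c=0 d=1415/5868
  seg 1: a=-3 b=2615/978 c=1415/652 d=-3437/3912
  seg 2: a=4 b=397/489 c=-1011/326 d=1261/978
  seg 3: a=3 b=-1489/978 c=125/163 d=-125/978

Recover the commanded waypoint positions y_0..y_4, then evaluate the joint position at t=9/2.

y_0=2 y_1=-3 y_2=4 y_3=3 y_4=2
S(9/2) = 30551/10432

y_0 = S_0(0) = a_0 = 2
y_1 = S_1(0) = a_1 = -3
y_2 = S_2(0) = a_2 = 4
y_3 = S_3(0) = a_3 = 3
y_4 = S_3(2) = 2
t_q=9/2 is in segment 1 (τ=3/2); S_1(τ)=30551/10432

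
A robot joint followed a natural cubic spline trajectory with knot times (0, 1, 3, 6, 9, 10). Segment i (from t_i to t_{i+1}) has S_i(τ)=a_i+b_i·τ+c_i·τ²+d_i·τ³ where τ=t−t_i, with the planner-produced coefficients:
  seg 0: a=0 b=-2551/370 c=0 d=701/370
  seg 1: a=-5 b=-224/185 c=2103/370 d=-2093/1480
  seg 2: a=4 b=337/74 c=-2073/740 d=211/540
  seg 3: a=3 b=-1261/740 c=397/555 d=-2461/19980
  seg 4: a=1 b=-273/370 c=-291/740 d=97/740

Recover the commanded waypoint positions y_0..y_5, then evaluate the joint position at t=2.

y_0 = S_0(0) = a_0 = 0
y_1 = S_1(0) = a_1 = -5
y_2 = S_2(0) = a_2 = 4
y_3 = S_3(0) = a_3 = 3
y_4 = S_4(0) = a_4 = 1
y_5 = S_4(1) = 0
t_q=2 is in segment 1 (τ=1); S_1(τ)=-2873/1480

y_0=0 y_1=-5 y_2=4 y_3=3 y_4=1 y_5=0
S(2) = -2873/1480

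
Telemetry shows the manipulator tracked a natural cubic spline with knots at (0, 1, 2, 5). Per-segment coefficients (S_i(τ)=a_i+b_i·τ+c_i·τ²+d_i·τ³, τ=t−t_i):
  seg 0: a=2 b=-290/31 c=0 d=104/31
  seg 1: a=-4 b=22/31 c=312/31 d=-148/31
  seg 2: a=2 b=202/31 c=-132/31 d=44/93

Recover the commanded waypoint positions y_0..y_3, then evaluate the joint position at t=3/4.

y_0=2 y_1=-4 y_2=2 y_3=-4
S(3/4) = -893/248

y_0 = S_0(0) = a_0 = 2
y_1 = S_1(0) = a_1 = -4
y_2 = S_2(0) = a_2 = 2
y_3 = S_2(3) = -4
t_q=3/4 is in segment 0 (τ=3/4); S_0(τ)=-893/248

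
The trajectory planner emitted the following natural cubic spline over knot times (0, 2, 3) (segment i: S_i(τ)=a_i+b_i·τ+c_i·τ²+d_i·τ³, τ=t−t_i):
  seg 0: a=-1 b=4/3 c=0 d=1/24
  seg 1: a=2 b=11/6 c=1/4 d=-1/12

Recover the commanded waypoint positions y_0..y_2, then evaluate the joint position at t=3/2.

y_0=-1 y_1=2 y_2=4
S(3/2) = 73/64

y_0 = S_0(0) = a_0 = -1
y_1 = S_1(0) = a_1 = 2
y_2 = S_1(1) = 4
t_q=3/2 is in segment 0 (τ=3/2); S_0(τ)=73/64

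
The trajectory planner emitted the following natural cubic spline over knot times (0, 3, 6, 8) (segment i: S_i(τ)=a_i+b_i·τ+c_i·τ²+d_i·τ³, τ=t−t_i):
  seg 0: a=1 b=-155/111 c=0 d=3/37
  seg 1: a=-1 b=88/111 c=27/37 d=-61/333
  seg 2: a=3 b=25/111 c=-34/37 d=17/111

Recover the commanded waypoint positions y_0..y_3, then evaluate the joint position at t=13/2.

y_0 = S_0(0) = a_0 = 1
y_1 = S_1(0) = a_1 = -1
y_2 = S_2(0) = a_2 = 3
y_3 = S_2(2) = 1
t_q=13/2 is in segment 2 (τ=1/2); S_2(τ)=859/296

y_0=1 y_1=-1 y_2=3 y_3=1
S(13/2) = 859/296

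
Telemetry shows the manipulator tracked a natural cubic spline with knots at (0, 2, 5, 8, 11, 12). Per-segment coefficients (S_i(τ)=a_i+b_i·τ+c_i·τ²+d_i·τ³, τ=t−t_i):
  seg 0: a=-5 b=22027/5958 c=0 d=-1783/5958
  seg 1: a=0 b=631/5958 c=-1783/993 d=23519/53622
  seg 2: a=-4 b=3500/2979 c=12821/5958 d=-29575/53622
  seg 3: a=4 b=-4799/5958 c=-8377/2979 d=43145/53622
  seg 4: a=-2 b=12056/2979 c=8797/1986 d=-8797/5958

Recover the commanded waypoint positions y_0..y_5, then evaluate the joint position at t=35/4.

y_0=-5 y_1=0 y_2=-4 y_3=4 y_4=-2 y_5=5
S(35/4) = 91243/42368

y_0 = S_0(0) = a_0 = -5
y_1 = S_1(0) = a_1 = 0
y_2 = S_2(0) = a_2 = -4
y_3 = S_3(0) = a_3 = 4
y_4 = S_4(0) = a_4 = -2
y_5 = S_4(1) = 5
t_q=35/4 is in segment 3 (τ=3/4); S_3(τ)=91243/42368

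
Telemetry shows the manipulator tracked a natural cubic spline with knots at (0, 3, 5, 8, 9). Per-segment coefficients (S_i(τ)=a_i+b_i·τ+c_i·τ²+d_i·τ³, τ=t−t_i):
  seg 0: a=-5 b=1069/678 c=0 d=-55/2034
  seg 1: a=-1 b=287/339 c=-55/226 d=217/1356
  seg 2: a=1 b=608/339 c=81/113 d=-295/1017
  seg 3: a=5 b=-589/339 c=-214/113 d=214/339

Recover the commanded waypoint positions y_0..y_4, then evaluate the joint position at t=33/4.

y_0=-5 y_1=-1 y_2=1 y_3=5 y_4=2
S(33/4) = 16117/3616

y_0 = S_0(0) = a_0 = -5
y_1 = S_1(0) = a_1 = -1
y_2 = S_2(0) = a_2 = 1
y_3 = S_3(0) = a_3 = 5
y_4 = S_3(1) = 2
t_q=33/4 is in segment 3 (τ=1/4); S_3(τ)=16117/3616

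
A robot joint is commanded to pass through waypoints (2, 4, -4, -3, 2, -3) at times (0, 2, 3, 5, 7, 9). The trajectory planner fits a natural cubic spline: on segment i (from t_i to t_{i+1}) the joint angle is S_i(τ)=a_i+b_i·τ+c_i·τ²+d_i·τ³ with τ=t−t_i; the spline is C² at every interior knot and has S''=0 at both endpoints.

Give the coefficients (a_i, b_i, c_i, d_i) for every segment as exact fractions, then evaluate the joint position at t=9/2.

Δ: Δ0=1, Δ1=-8, Δ2=1/2, Δ3=5/2, Δ4=-5/2
row 1: diag=6, rhs=-54; c'=1/6, d'=-9
row 2: denom=6−1·1/6=35/6; d'=(51−1·-9)/(35/6)=72/7
row 3: denom=8−2·12/35=256/35; d'=(12−2·72/7)/(256/35)=-75/64
row 4: denom=8−2·35/128=477/64; d'=(-30−2·-75/64)/(477/64)=-590/159
back: M4=-590/159
back: M3=-75/64−35/128·-590/159=-25/159
back: M2=72/7−12/35·-25/159=548/53
back: M1=-9−1/6·548/53=-1705/159
M: M0=0, M1=-1705/159, M2=548/53, M3=-25/159, M4=-590/159, M5=0
seg 0: a=2, c=M0/2=0, d=(M1−M0)/(6·2)=-1705/1908, b=Δ0−h0·(2M0+M1)/6=2182/477
seg 1: a=4, c=M1/2=-1705/318, d=(M2−M1)/(6·1)=3349/954, b=Δ1−h1·(2M1+M2)/6=-2933/477
seg 2: a=-4, c=M2/2=274/53, d=(M3−M2)/(6·2)=-1669/1908, b=Δ2−h2·(2M2+M3)/6=-6049/954
seg 3: a=-3, c=M3/2=-25/318, d=(M4−M3)/(6·2)=-565/1908, b=Δ3−h3·(2M3+M4)/6=3665/954
seg 4: a=2, c=M4/2=-295/159, d=(M5−M4)/(6·2)=295/954, b=Δ4−h4·(2M4+M5)/6=-25/954
t_q=9/2 → seg 2, τ=3/2; S=-4+-6049/954·τ+274/53·τ²+-1669/1908·τ³=-24581/5088

  seg 0: a=2 b=2182/477 c=0 d=-1705/1908
  seg 1: a=4 b=-2933/477 c=-1705/318 d=3349/954
  seg 2: a=-4 b=-6049/954 c=274/53 d=-1669/1908
  seg 3: a=-3 b=3665/954 c=-25/318 d=-565/1908
  seg 4: a=2 b=-25/954 c=-295/159 d=295/954
S(9/2) = -24581/5088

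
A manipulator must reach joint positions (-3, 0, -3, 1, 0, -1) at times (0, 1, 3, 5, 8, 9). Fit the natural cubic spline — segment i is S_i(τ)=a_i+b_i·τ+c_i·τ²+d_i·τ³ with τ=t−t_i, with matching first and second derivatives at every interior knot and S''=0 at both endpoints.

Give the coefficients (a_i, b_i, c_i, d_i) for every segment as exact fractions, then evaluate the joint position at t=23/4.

  seg 0: a=-3 b=35315/8796 c=0 d=-8927/8796
  seg 1: a=0 b=4267/4398 c=-8927/2932 d=15917/17592
  seg 2: a=-3 b=-772/2199 c=3495/1466 d=-5315/8796
  seg 3: a=1 b=4253/2199 c=-910/733 d=356/2199
  seg 4: a=0 b=-2515/2199 c=158/733 d=-158/2199
S(23/4) = 21351/11728

Δ: Δ0=3, Δ1=-3/2, Δ2=2, Δ3=-1/3, Δ4=-1
row 1: diag=6, rhs=-27; c'=1/3, d'=-9/2
row 2: denom=8−2·1/3=22/3; d'=(21−2·-9/2)/(22/3)=45/11
row 3: denom=10−2·3/11=104/11; d'=(-14−2·45/11)/(104/11)=-61/26
row 4: denom=8−3·33/104=733/104; d'=(-4−3·-61/26)/(733/104)=316/733
back: M4=316/733
back: M3=-61/26−33/104·316/733=-1820/733
back: M2=45/11−3/11·-1820/733=3495/733
back: M1=-9/2−1/3·3495/733=-8927/1466
M: M0=0, M1=-8927/1466, M2=3495/733, M3=-1820/733, M4=316/733, M5=0
seg 0: a=-3, c=M0/2=0, d=(M1−M0)/(6·1)=-8927/8796, b=Δ0−h0·(2M0+M1)/6=35315/8796
seg 1: a=0, c=M1/2=-8927/2932, d=(M2−M1)/(6·2)=15917/17592, b=Δ1−h1·(2M1+M2)/6=4267/4398
seg 2: a=-3, c=M2/2=3495/1466, d=(M3−M2)/(6·2)=-5315/8796, b=Δ2−h2·(2M2+M3)/6=-772/2199
seg 3: a=1, c=M3/2=-910/733, d=(M4−M3)/(6·3)=356/2199, b=Δ3−h3·(2M3+M4)/6=4253/2199
seg 4: a=0, c=M4/2=158/733, d=(M5−M4)/(6·1)=-158/2199, b=Δ4−h4·(2M4+M5)/6=-2515/2199
t_q=23/4 → seg 3, τ=3/4; S=1+4253/2199·τ+-910/733·τ²+356/2199·τ³=21351/11728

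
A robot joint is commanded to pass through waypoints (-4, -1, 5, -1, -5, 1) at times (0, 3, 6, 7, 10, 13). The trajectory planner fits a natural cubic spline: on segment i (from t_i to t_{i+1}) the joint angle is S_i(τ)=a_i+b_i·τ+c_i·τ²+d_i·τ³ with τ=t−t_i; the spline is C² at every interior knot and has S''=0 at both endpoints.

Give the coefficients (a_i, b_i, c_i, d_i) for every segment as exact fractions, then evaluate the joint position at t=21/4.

  seg 0: a=-4 b=-29/165 c=0 d=194/1485
  seg 1: a=-1 b=553/165 c=194/165 d=-161/297
  seg 2: a=5 b=-698/165 c=-611/165 d=29/15
  seg 3: a=-1 b=-321/55 c=346/165 d=-59/297
  seg 4: a=-5 b=76/55 c=17/55 d=-17/495
S(21/4) = 22241/3520

Δ: Δ0=1, Δ1=2, Δ2=-6, Δ3=-4/3, Δ4=2
row 1: diag=12, rhs=6; c'=1/4, d'=1/2
row 2: denom=8−3·1/4=29/4; d'=(-48−3·1/2)/(29/4)=-198/29
row 3: denom=8−1·4/29=228/29; d'=(28−1·-198/29)/(228/29)=505/114
row 4: denom=12−3·29/76=825/76; d'=(20−3·505/114)/(825/76)=34/55
back: M4=34/55
back: M3=505/114−29/76·34/55=692/165
back: M2=-198/29−4/29·692/165=-1222/165
back: M1=1/2−1/4·-1222/165=388/165
M: M0=0, M1=388/165, M2=-1222/165, M3=692/165, M4=34/55, M5=0
seg 0: a=-4, c=M0/2=0, d=(M1−M0)/(6·3)=194/1485, b=Δ0−h0·(2M0+M1)/6=-29/165
seg 1: a=-1, c=M1/2=194/165, d=(M2−M1)/(6·3)=-161/297, b=Δ1−h1·(2M1+M2)/6=553/165
seg 2: a=5, c=M2/2=-611/165, d=(M3−M2)/(6·1)=29/15, b=Δ2−h2·(2M2+M3)/6=-698/165
seg 3: a=-1, c=M3/2=346/165, d=(M4−M3)/(6·3)=-59/297, b=Δ3−h3·(2M3+M4)/6=-321/55
seg 4: a=-5, c=M4/2=17/55, d=(M5−M4)/(6·3)=-17/495, b=Δ4−h4·(2M4+M5)/6=76/55
t_q=21/4 → seg 1, τ=9/4; S=-1+553/165·τ+194/165·τ²+-161/297·τ³=22241/3520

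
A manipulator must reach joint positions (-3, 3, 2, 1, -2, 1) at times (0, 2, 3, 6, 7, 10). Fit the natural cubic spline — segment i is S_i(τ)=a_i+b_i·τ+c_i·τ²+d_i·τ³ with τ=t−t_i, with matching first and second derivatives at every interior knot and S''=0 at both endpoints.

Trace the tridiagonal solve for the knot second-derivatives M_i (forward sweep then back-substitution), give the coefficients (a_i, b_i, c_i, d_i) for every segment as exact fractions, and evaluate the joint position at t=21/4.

Δ: Δ0=3, Δ1=-1, Δ2=-1/3, Δ3=-3, Δ4=1
row 1: diag=6, rhs=-24; c'=1/6, d'=-4
row 2: denom=8−1·1/6=47/6; d'=(4−1·-4)/(47/6)=48/47
row 3: denom=8−3·18/47=322/47; d'=(-16−3·48/47)/(322/47)=-64/23
row 4: denom=8−1·47/322=2529/322; d'=(24−1·-64/23)/(2529/322)=8624/2529
back: M4=8624/2529
back: M3=-64/23−47/322·8624/2529=-8296/2529
back: M2=48/47−18/47·-8296/2529=640/281
back: M1=-4−1/6·640/281=-3692/843
M: M0=0, M1=-3692/843, M2=640/281, M3=-8296/2529, M4=8624/2529, M5=0
seg 0: a=-3, c=M0/2=0, d=(M1−M0)/(6·2)=-923/2529, b=Δ0−h0·(2M0+M1)/6=11279/2529
seg 1: a=3, c=M1/2=-1846/843, d=(M2−M1)/(6·1)=2806/2529, b=Δ1−h1·(2M1+M2)/6=203/2529
seg 2: a=2, c=M2/2=320/281, d=(M3−M2)/(6·3)=-7028/22761, b=Δ2−h2·(2M2+M3)/6=-2455/2529
seg 3: a=1, c=M3/2=-4148/2529, d=(M4−M3)/(6·1)=940/843, b=Δ3−h3·(2M3+M4)/6=-6259/2529
seg 4: a=-2, c=M4/2=4312/2529, d=(M5−M4)/(6·3)=-4312/22761, b=Δ4−h4·(2M4+M5)/6=-6095/2529
t_q=21/4 → seg 2, τ=9/4; S=2+-2455/2529·τ+320/281·τ²+-7028/22761·τ³=9279/4496

  seg 0: a=-3 b=11279/2529 c=0 d=-923/2529
  seg 1: a=3 b=203/2529 c=-1846/843 d=2806/2529
  seg 2: a=2 b=-2455/2529 c=320/281 d=-7028/22761
  seg 3: a=1 b=-6259/2529 c=-4148/2529 d=940/843
  seg 4: a=-2 b=-6095/2529 c=4312/2529 d=-4312/22761
S(21/4) = 9279/4496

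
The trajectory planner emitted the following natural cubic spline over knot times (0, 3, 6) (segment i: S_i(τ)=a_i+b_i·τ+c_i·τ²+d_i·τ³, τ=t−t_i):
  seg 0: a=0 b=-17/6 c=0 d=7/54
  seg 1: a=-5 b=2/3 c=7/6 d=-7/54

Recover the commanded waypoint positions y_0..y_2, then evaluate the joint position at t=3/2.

y_0=0 y_1=-5 y_2=4
S(3/2) = -61/16

y_0 = S_0(0) = a_0 = 0
y_1 = S_1(0) = a_1 = -5
y_2 = S_1(3) = 4
t_q=3/2 is in segment 0 (τ=3/2); S_0(τ)=-61/16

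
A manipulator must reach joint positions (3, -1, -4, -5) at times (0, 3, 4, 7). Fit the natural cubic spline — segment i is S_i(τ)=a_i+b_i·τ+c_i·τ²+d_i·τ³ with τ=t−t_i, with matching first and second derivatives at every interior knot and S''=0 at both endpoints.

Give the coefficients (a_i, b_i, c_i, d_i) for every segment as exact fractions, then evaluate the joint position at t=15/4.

Δ: Δ0=-4/3, Δ1=-3, Δ2=-1/3
row 1: diag=8, rhs=-10; c'=1/8, d'=-5/4
row 2: denom=8−1·1/8=63/8; d'=(16−1·-5/4)/(63/8)=46/21
back: M2=46/21
back: M1=-5/4−1/8·46/21=-32/21
M: M0=0, M1=-32/21, M2=46/21, M3=0
seg 0: a=3, c=M0/2=0, d=(M1−M0)/(6·3)=-16/189, b=Δ0−h0·(2M0+M1)/6=-4/7
seg 1: a=-1, c=M1/2=-16/21, d=(M2−M1)/(6·1)=13/21, b=Δ1−h1·(2M1+M2)/6=-20/7
seg 2: a=-4, c=M2/2=23/21, d=(M3−M2)/(6·3)=-23/189, b=Δ2−h2·(2M2+M3)/6=-53/21
t_q=15/4 → seg 1, τ=3/4; S=-1+-20/7·τ+-16/21·τ²+13/21·τ³=-1483/448

  seg 0: a=3 b=-4/7 c=0 d=-16/189
  seg 1: a=-1 b=-20/7 c=-16/21 d=13/21
  seg 2: a=-4 b=-53/21 c=23/21 d=-23/189
S(15/4) = -1483/448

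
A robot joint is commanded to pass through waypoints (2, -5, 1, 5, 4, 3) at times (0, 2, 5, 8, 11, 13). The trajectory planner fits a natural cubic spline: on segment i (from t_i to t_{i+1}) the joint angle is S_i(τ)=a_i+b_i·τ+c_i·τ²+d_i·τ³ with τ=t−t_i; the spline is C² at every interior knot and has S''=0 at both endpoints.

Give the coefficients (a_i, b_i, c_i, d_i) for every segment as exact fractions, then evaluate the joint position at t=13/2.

  seg 0: a=2 b=-11953/2538 c=0 d=1535/5076
  seg 1: a=-5 b=-2743/2538 c=1535/846 d=-2998/11421
  seg 2: a=1 b=6899/2538 c=-1391/2538 d=7/243
  seg 3: a=5 b=527/2538 c=-733/2538 d=413/11421
  seg 4: a=4 b=-1393/2538 c=31/846 d=-31/5076
S(13/2) = 741/188

Δ: Δ0=-7/2, Δ1=2, Δ2=4/3, Δ3=-1/3, Δ4=-1/2
row 1: diag=10, rhs=33; c'=3/10, d'=33/10
row 2: denom=12−3·3/10=111/10; d'=(-4−3·33/10)/(111/10)=-139/111
row 3: denom=12−3·10/37=414/37; d'=(-10−3·-139/111)/(414/37)=-77/138
row 4: denom=10−3·37/138=423/46; d'=(-1−3·-77/138)/(423/46)=31/423
back: M4=31/423
back: M3=-77/138−37/138·31/423=-733/1269
back: M2=-139/111−10/37·-733/1269=-1391/1269
back: M1=33/10−3/10·-1391/1269=1535/423
M: M0=0, M1=1535/423, M2=-1391/1269, M3=-733/1269, M4=31/423, M5=0
seg 0: a=2, c=M0/2=0, d=(M1−M0)/(6·2)=1535/5076, b=Δ0−h0·(2M0+M1)/6=-11953/2538
seg 1: a=-5, c=M1/2=1535/846, d=(M2−M1)/(6·3)=-2998/11421, b=Δ1−h1·(2M1+M2)/6=-2743/2538
seg 2: a=1, c=M2/2=-1391/2538, d=(M3−M2)/(6·3)=7/243, b=Δ2−h2·(2M2+M3)/6=6899/2538
seg 3: a=5, c=M3/2=-733/2538, d=(M4−M3)/(6·3)=413/11421, b=Δ3−h3·(2M3+M4)/6=527/2538
seg 4: a=4, c=M4/2=31/846, d=(M5−M4)/(6·2)=-31/5076, b=Δ4−h4·(2M4+M5)/6=-1393/2538
t_q=13/2 → seg 2, τ=3/2; S=1+6899/2538·τ+-1391/2538·τ²+7/243·τ³=741/188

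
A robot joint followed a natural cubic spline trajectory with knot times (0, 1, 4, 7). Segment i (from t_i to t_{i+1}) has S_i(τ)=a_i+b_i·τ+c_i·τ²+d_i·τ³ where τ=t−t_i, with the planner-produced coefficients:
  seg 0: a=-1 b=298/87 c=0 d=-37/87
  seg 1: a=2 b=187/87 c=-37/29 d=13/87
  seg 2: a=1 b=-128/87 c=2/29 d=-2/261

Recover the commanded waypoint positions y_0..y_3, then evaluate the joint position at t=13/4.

y_0 = S_0(0) = a_0 = -1
y_1 = S_1(0) = a_1 = 2
y_2 = S_2(0) = a_2 = 1
y_3 = S_2(3) = -3
t_q=13/4 is in segment 1 (τ=9/4); S_1(τ)=3859/1856

y_0=-1 y_1=2 y_2=1 y_3=-3
S(13/4) = 3859/1856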